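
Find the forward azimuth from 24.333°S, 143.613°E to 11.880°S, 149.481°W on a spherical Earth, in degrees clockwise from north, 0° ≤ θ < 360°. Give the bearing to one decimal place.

91.9°

Δλ = -149.481 − 143.613 = -293.094°; wrapped into (−180°, 180°]: 66.906°.
θ = atan2( sin Δλ · cos φ₂ , cos φ₁ · sin φ₂ − sin φ₁ · cos φ₂ · cos Δλ )
  = atan2(0.90016, -0.02942) = 91.872° → normalised to [0°, 360°): 91.872°.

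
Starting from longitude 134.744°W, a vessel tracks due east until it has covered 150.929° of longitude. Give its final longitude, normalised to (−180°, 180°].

16.185°E

Start at -134.744°; shift +150.929° → +16.185°.
+16.185° already lies in (−180°, 180°].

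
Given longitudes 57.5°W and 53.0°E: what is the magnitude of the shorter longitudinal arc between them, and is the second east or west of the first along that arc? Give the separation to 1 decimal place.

Raw difference: 53.0 − -57.5 = 110.5°.
Normalise into (−180°, 180°]: 110.5° stays 110.5°.
Positive ⇒ the second point lies to the east; separation 110.5°.

110.5° east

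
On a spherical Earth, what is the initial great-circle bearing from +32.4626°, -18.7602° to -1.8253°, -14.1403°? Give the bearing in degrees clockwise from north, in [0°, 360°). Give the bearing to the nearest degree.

Δλ = -14.1403 − -18.7602 = 4.6199°.
θ = atan2( sin Δλ · cos φ₂ , cos φ₁ · sin φ₂ − sin φ₁ · cos φ₂ · cos Δλ )
  = atan2(0.08050, -0.56161) = 171.842° → normalised to [0°, 360°): 171.842°.

172°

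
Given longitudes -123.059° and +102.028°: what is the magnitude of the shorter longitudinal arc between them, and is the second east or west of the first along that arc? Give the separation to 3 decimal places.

Raw difference: 102.028 − -123.059 = 225.087°.
Normalise into (−180°, 180°]: 225.087° − 360° = -134.913°.
Negative ⇒ the second point lies to the west; separation 134.913°.

134.913° west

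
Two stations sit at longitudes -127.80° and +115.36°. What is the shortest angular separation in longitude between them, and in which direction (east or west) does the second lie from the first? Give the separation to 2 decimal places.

116.84° west

Raw difference: 115.36 − -127.80 = 243.16°.
Normalise into (−180°, 180°]: 243.16° − 360° = -116.84°.
Negative ⇒ the second point lies to the west; separation 116.84°.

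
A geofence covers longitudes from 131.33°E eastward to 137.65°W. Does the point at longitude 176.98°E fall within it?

Band width going east from +131.33° to -137.65°: ((-137.65 − 131.33) mod 360) = 91.02°.
Offset of +176.98° east of the west edge: ((176.98 − 131.33) mod 360) = 45.65°.
45.65° ≤ 91.02° ⇒ inside.

Yes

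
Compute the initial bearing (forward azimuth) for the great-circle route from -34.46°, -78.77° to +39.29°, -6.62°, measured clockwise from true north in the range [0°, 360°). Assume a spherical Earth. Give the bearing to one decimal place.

Δλ = -6.62 − -78.77 = 72.15°.
θ = atan2( sin Δλ · cos φ₂ , cos φ₁ · sin φ₂ − sin φ₁ · cos φ₂ · cos Δλ )
  = atan2(0.73669, 0.65636) = 48.300° → normalised to [0°, 360°): 48.300°.

48.3°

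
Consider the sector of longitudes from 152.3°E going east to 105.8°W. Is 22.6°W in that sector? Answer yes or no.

No

Band width going east from +152.3° to -105.8°: ((-105.8 − 152.3) mod 360) = 101.9°.
Offset of -22.6° east of the west edge: ((-22.6 − 152.3) mod 360) = 185.1°.
185.1° > 101.9° ⇒ outside.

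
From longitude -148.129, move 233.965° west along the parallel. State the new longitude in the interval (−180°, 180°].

-22.094°

Start at -148.129°; shift −233.965° → -382.094°.
-382.094° lies outside (−180°, 180°]; add 360° → -22.094°.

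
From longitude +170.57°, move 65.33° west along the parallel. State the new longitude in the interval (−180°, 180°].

Start at +170.57°; shift −65.33° → +105.24°.
+105.24° already lies in (−180°, 180°].

+105.24°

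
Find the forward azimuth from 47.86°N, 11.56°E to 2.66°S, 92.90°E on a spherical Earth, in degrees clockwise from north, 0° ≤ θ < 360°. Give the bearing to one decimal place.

98.2°

Δλ = 92.90 − 11.56 = 81.34°.
θ = atan2( sin Δλ · cos φ₂ , cos φ₁ · sin φ₂ − sin φ₁ · cos φ₂ · cos Δλ )
  = atan2(0.98753, -0.14267) = 98.221° → normalised to [0°, 360°): 98.221°.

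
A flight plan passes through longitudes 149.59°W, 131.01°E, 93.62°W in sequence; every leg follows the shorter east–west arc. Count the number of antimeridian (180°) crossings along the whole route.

Leg 1: -149.59° → +131.01°, shortest Δλ = -79.4° (west) — crosses 180°.
Leg 2: +131.01° → -93.62°, shortest Δλ = 135.37° (east) — crosses 180°.
Total crossings: 2.

2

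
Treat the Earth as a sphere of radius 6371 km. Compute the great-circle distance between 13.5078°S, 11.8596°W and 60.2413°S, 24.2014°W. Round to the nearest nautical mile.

2858 nmi

Δλ = -24.2014 − -11.8596 = -12.3418°.
Δφ = -60.2413 − -13.5078 = -46.7335°.
a = sin²(Δφ/2) + cos φ₁ · cos φ₂ · sin²(Δλ/2) = 0.162880.
c = 2·atan2(√a, √(1−a)) = 0.83086 rad → d = 6371·c ≈ 5293.42 km ≈ 2858.22 nmi.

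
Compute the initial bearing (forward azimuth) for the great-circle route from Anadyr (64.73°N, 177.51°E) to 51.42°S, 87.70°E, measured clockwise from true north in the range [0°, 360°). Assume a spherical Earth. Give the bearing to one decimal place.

Δλ = 87.70 − 177.51 = -89.81°.
θ = atan2( sin Δλ · cos φ₂ , cos φ₁ · sin φ₂ − sin φ₁ · cos φ₂ · cos Δλ )
  = atan2(-0.62360, -0.33558) = -118.286° → normalised to [0°, 360°): 241.714°.

241.7°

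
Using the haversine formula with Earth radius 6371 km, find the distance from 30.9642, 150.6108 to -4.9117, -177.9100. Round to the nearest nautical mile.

Δλ = -177.9100 − 150.6108 = -328.5208°; wrapped into (−180°, 180°]: 31.4792°.
Δφ = -4.9117 − 30.9642 = -35.8759°.
a = sin²(Δφ/2) + cos φ₁ · cos φ₂ · sin²(Δλ/2) = 0.157723.
c = 2·atan2(√a, √(1−a)) = 0.81680 rad → d = 6371·c ≈ 5203.86 km ≈ 2809.86 nmi.

2810 nmi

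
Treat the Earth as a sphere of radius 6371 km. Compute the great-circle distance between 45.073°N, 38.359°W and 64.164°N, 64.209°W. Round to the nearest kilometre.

Δλ = -64.209 − -38.359 = -25.850°.
Δφ = 64.164 − 45.073 = 19.091°.
a = sin²(Δφ/2) + cos φ₁ · cos φ₂ · sin²(Δλ/2) = 0.042897.
c = 2·atan2(√a, √(1−a)) = 0.41725 rad → d = 6371·c ≈ 2658.33 km.

2658 km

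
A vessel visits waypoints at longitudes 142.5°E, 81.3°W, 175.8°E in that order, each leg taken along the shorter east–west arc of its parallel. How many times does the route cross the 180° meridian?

Leg 1: +142.5° → -81.3°, shortest Δλ = 136.2° (east) — crosses 180°.
Leg 2: -81.3° → +175.8°, shortest Δλ = -102.9° (west) — crosses 180°.
Total crossings: 2.

2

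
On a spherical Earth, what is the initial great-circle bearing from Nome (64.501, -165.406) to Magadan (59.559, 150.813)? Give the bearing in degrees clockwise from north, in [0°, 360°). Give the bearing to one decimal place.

Δλ = 150.813 − -165.406 = 316.219°; wrapped into (−180°, 180°]: -43.781°.
θ = atan2( sin Δλ · cos φ₂ , cos φ₁ · sin φ₂ − sin φ₁ · cos φ₂ · cos Δλ )
  = atan2(-0.35055, 0.04099) = -83.331° → normalised to [0°, 360°): 276.669°.

276.7°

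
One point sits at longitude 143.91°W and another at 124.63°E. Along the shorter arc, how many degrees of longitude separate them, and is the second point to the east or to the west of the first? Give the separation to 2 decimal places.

91.46° west

Raw difference: 124.63 − -143.91 = 268.54°.
Normalise into (−180°, 180°]: 268.54° − 360° = -91.46°.
Negative ⇒ the second point lies to the west; separation 91.46°.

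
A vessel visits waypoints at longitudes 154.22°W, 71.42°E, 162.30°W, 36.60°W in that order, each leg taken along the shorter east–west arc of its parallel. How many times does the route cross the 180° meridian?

Leg 1: -154.22° → +71.42°, shortest Δλ = -134.36° (west) — crosses 180°.
Leg 2: +71.42° → -162.30°, shortest Δλ = 126.28° (east) — crosses 180°.
Leg 3: -162.30° → -36.60°, shortest Δλ = 125.7° (east) — does not cross 180°.
Total crossings: 2.

2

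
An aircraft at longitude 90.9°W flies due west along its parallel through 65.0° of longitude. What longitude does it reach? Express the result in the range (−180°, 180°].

155.9°W

Start at -90.9°; shift −65.0° → -155.9°.
-155.9° already lies in (−180°, 180°].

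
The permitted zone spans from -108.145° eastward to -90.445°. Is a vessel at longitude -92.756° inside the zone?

Band width going east from -108.145° to -90.445°: ((-90.445 − -108.145) mod 360) = 17.700°.
Offset of -92.756° east of the west edge: ((-92.756 − -108.145) mod 360) = 15.389°.
15.389° ≤ 17.700° ⇒ inside.

Yes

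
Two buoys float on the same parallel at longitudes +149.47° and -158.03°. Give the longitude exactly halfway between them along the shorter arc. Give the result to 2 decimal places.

+175.72°

Signed shortest Δλ from +149.47° to -158.03° is +52.50°.
Midpoint longitude = +149.47° + (+52.50°)/2 = +149.47° + 26.25° = +175.72°.
(The naïve average (+149.47 + -158.03)/2 = -4.28° is on the wrong side of the globe.)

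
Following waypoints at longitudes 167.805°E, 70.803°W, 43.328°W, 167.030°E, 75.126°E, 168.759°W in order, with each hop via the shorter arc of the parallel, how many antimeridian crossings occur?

3

Leg 1: +167.805° → -70.803°, shortest Δλ = 121.392° (east) — crosses 180°.
Leg 2: -70.803° → -43.328°, shortest Δλ = 27.475° (east) — does not cross 180°.
Leg 3: -43.328° → +167.030°, shortest Δλ = -149.642° (west) — crosses 180°.
Leg 4: +167.030° → +75.126°, shortest Δλ = -91.904° (west) — does not cross 180°.
Leg 5: +75.126° → -168.759°, shortest Δλ = 116.115° (east) — crosses 180°.
Total crossings: 3.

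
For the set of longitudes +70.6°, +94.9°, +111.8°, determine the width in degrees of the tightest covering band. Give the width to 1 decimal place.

41.2°

Sort the longitudes: +70.6°, +94.9°, +111.8°.
Eastward gaps between consecutive values (wrapping around): 24.3°, 16.9°, 318.8°.
Largest gap = 318.8° ⇒ minimal covering band is its complement: 360° − 318.8° = 41.2°.
Band runs from +70.6° eastward to +111.8°.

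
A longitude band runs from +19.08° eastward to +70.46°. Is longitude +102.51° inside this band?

Band width going east from +19.08° to +70.46°: ((70.46 − 19.08) mod 360) = 51.38°.
Offset of +102.51° east of the west edge: ((102.51 − 19.08) mod 360) = 83.43°.
83.43° > 51.38° ⇒ outside.

No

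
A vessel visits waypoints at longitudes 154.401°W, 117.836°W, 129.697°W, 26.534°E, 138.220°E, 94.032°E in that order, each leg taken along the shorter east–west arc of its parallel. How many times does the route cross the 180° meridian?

0

Leg 1: -154.401° → -117.836°, shortest Δλ = 36.565° (east) — does not cross 180°.
Leg 2: -117.836° → -129.697°, shortest Δλ = -11.861° (west) — does not cross 180°.
Leg 3: -129.697° → +26.534°, shortest Δλ = 156.231° (east) — does not cross 180°.
Leg 4: +26.534° → +138.220°, shortest Δλ = 111.686° (east) — does not cross 180°.
Leg 5: +138.220° → +94.032°, shortest Δλ = -44.188° (west) — does not cross 180°.
Total crossings: 0.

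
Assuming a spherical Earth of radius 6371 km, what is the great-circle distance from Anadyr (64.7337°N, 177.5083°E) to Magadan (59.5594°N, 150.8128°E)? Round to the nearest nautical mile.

Δλ = 150.8128 − 177.5083 = -26.6955°.
Δφ = 59.5594 − 64.7337 = -5.1743°.
a = sin²(Δφ/2) + cos φ₁ · cos φ₂ · sin²(Δλ/2) = 0.013563.
c = 2·atan2(√a, √(1−a)) = 0.23345 rad → d = 6371·c ≈ 1487.31 km ≈ 803.08 nmi.

803 nmi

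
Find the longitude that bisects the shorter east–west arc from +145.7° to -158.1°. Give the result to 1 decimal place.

+173.8°

Signed shortest Δλ from +145.7° to -158.1° is +56.2°.
Midpoint longitude = +145.7° + (+56.2°)/2 = +145.7° + 28.1° = +173.8°.
(The naïve average (+145.7 + -158.1)/2 = -6.2° is on the wrong side of the globe.)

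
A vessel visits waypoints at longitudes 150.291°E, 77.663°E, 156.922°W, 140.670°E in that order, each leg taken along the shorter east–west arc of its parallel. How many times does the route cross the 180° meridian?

Leg 1: +150.291° → +77.663°, shortest Δλ = -72.628° (west) — does not cross 180°.
Leg 2: +77.663° → -156.922°, shortest Δλ = 125.415° (east) — crosses 180°.
Leg 3: -156.922° → +140.670°, shortest Δλ = -62.408° (west) — crosses 180°.
Total crossings: 2.

2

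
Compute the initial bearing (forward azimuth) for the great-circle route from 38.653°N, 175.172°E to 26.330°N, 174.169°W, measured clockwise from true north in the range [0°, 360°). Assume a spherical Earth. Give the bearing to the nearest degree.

141°

Δλ = -174.169 − 175.172 = -349.341°; wrapped into (−180°, 180°]: 10.659°.
θ = atan2( sin Δλ · cos φ₂ , cos φ₁ · sin φ₂ − sin φ₁ · cos φ₂ · cos Δλ )
  = atan2(0.16577, -0.20376) = 140.869° → normalised to [0°, 360°): 140.869°.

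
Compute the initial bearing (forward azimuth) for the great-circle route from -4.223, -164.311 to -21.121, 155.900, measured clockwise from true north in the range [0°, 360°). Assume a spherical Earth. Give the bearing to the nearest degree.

243°

Δλ = 155.900 − -164.311 = 320.211°; wrapped into (−180°, 180°]: -39.789°.
θ = atan2( sin Δλ · cos φ₂ , cos φ₁ · sin φ₂ − sin φ₁ · cos φ₂ · cos Δλ )
  = atan2(-0.59697, -0.30658) = -117.183° → normalised to [0°, 360°): 242.817°.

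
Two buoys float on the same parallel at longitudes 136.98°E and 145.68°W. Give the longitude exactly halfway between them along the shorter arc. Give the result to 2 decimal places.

Signed shortest Δλ from +136.98° to -145.68° is +77.34°.
Midpoint longitude = +136.98° + (+77.34°)/2 = +136.98° + 38.67° = +175.65°.
(The naïve average (+136.98 + -145.68)/2 = -4.35° is on the wrong side of the globe.)

175.65°E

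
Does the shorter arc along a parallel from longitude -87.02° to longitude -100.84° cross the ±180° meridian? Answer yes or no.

Signed shortest Δλ = ((-100.84 − -87.02 + 180) mod 360) − 180 = -13.82°.
Going west by 13.82° from -87.02° reaches -100.84° without touching 180°.

No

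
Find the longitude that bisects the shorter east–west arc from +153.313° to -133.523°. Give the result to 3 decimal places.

Signed shortest Δλ from +153.313° to -133.523° is +73.164°.
Midpoint longitude = +153.313° + (+73.164°)/2 = +153.313° + 36.582° = +189.895°.
Normalise into (−180°, 180°]: -170.105°.
(The naïve average (+153.313 + -133.523)/2 = 9.895° is on the wrong side of the globe.)

-170.105°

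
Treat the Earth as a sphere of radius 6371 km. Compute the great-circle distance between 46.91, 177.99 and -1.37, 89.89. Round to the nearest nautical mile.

5386 nmi

Δλ = 89.89 − 177.99 = -88.10°.
Δφ = -1.37 − 46.91 = -48.28°.
a = sin²(Δφ/2) + cos φ₁ · cos φ₂ · sin²(Δλ/2) = 0.497408.
c = 2·atan2(√a, √(1−a)) = 1.56561 rad → d = 6371·c ≈ 9974.52 km ≈ 5385.81 nmi.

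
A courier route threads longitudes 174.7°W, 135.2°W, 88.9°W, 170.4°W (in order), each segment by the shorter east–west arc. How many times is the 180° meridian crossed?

Leg 1: -174.7° → -135.2°, shortest Δλ = 39.5° (east) — does not cross 180°.
Leg 2: -135.2° → -88.9°, shortest Δλ = 46.3° (east) — does not cross 180°.
Leg 3: -88.9° → -170.4°, shortest Δλ = -81.5° (west) — does not cross 180°.
Total crossings: 0.

0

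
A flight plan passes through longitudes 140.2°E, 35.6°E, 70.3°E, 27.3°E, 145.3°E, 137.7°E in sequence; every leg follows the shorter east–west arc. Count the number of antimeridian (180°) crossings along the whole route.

Leg 1: +140.2° → +35.6°, shortest Δλ = -104.6° (west) — does not cross 180°.
Leg 2: +35.6° → +70.3°, shortest Δλ = 34.7° (east) — does not cross 180°.
Leg 3: +70.3° → +27.3°, shortest Δλ = -43.0° (west) — does not cross 180°.
Leg 4: +27.3° → +145.3°, shortest Δλ = 118.0° (east) — does not cross 180°.
Leg 5: +145.3° → +137.7°, shortest Δλ = -7.6° (west) — does not cross 180°.
Total crossings: 0.

0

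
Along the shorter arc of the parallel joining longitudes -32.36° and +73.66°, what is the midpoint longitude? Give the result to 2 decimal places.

+20.65°

Signed shortest Δλ from -32.36° to +73.66° is +106.02°.
Midpoint longitude = -32.36° + (+106.02°)/2 = -32.36° + 53.01° = +20.65°.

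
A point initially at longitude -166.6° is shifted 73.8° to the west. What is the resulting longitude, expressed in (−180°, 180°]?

Start at -166.6°; shift −73.8° → -240.4°.
-240.4° lies outside (−180°, 180°]; add 360° → +119.6°.

+119.6°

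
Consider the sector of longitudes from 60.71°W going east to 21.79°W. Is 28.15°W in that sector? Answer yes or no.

Yes

Band width going east from -60.71° to -21.79°: ((-21.79 − -60.71) mod 360) = 38.92°.
Offset of -28.15° east of the west edge: ((-28.15 − -60.71) mod 360) = 32.56°.
32.56° ≤ 38.92° ⇒ inside.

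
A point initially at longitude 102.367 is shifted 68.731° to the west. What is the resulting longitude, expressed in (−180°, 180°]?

Start at +102.367°; shift −68.731° → +33.636°.
+33.636° already lies in (−180°, 180°].

+33.636°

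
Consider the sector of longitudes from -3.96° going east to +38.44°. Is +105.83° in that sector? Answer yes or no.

No

Band width going east from -3.96° to +38.44°: ((38.44 − -3.96) mod 360) = 42.40°.
Offset of +105.83° east of the west edge: ((105.83 − -3.96) mod 360) = 109.79°.
109.79° > 42.40° ⇒ outside.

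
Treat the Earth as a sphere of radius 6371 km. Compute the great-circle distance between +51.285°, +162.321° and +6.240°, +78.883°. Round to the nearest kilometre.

Δλ = 78.883 − 162.321 = -83.438°.
Δφ = 6.240 − 51.285 = -45.045°.
a = sin²(Δφ/2) + cos φ₁ · cos φ₂ · sin²(Δλ/2) = 0.422069.
c = 2·atan2(√a, √(1−a)) = 1.41430 rad → d = 6371·c ≈ 9010.49 km.

9010 km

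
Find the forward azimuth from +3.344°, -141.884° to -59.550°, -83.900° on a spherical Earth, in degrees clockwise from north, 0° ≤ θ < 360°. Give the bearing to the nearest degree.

154°

Δλ = -83.900 − -141.884 = 57.984°.
θ = atan2( sin Δλ · cos φ₂ , cos φ₁ · sin φ₂ − sin φ₁ · cos φ₂ · cos Δλ )
  = atan2(0.42970, -0.87628) = 153.878° → normalised to [0°, 360°): 153.878°.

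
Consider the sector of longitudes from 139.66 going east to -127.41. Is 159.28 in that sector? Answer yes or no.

Yes

Band width going east from +139.66° to -127.41°: ((-127.41 − 139.66) mod 360) = 92.93°.
Offset of +159.28° east of the west edge: ((159.28 − 139.66) mod 360) = 19.62°.
19.62° ≤ 92.93° ⇒ inside.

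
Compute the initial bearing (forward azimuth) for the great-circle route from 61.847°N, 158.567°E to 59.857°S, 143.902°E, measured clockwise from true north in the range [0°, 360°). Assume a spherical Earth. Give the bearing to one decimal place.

Δλ = 143.902 − 158.567 = -14.665°.
θ = atan2( sin Δλ · cos φ₂ , cos φ₁ · sin φ₂ − sin φ₁ · cos φ₂ · cos Δλ )
  = atan2(-0.12713, -0.83635) = -171.357° → normalised to [0°, 360°): 188.643°.

188.6°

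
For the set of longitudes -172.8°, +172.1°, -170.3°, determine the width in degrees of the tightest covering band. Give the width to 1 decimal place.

Sort the longitudes: -172.8°, -170.3°, +172.1°.
Eastward gaps between consecutive values (wrapping around): 2.5°, 342.4°, 15.1°.
Largest gap = 342.4° ⇒ minimal covering band is its complement: 360° − 342.4° = 17.6°.
Band runs from +172.1° eastward to -170.3°, crossing the antimeridian.

17.6°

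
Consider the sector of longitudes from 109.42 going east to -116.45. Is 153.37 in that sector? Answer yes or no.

Yes

Band width going east from +109.42° to -116.45°: ((-116.45 − 109.42) mod 360) = 134.13°.
Offset of +153.37° east of the west edge: ((153.37 − 109.42) mod 360) = 43.95°.
43.95° ≤ 134.13° ⇒ inside.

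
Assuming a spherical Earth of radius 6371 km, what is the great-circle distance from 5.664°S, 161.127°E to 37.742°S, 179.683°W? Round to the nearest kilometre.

Δλ = -179.683 − 161.127 = -340.810°; wrapped into (−180°, 180°]: 19.190°.
Δφ = -37.742 − -5.664 = -32.078°.
a = sin²(Δφ/2) + cos φ₁ · cos φ₂ · sin²(Δλ/2) = 0.098200.
c = 2·atan2(√a, √(1−a)) = 0.63748 rad → d = 6371·c ≈ 4061.36 km.

4061 km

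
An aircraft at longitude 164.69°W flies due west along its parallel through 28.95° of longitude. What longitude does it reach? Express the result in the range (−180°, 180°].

166.36°E

Start at -164.69°; shift −28.95° → -193.64°.
-193.64° lies outside (−180°, 180°]; add 360° → +166.36°.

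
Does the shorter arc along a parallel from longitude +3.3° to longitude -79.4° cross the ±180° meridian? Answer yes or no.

No

Signed shortest Δλ = ((-79.4 − 3.3 + 180) mod 360) − 180 = -82.7°.
Going west by 82.7° from +3.3° reaches -79.4° without touching 180°.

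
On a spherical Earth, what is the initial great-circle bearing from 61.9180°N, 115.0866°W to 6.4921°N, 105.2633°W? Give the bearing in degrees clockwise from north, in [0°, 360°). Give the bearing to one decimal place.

168.2°

Δλ = -105.2633 − -115.0866 = 9.8233°.
θ = atan2( sin Δλ · cos φ₂ , cos φ₁ · sin φ₂ − sin φ₁ · cos φ₂ · cos Δλ )
  = atan2(0.16952, -0.81054) = 168.187° → normalised to [0°, 360°): 168.187°.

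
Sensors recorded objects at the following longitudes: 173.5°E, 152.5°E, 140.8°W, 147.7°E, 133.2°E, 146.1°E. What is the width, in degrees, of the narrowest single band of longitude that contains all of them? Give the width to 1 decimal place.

Sort the longitudes: -140.8°, +133.2°, +146.1°, +147.7°, +152.5°, +173.5°.
Eastward gaps between consecutive values (wrapping around): 274.0°, 12.9°, 1.6°, 4.8°, 21.0°, 45.7°.
Largest gap = 274.0° ⇒ minimal covering band is its complement: 360° − 274.0° = 86.0°.
Band runs from +133.2° eastward to -140.8°, crossing the antimeridian.

86.0°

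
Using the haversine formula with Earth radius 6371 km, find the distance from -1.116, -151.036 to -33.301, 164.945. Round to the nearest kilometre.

5815 km

Δλ = 164.945 − -151.036 = 315.981°; wrapped into (−180°, 180°]: -44.019°.
Δφ = -33.301 − -1.116 = -32.185°.
a = sin²(Δφ/2) + cos φ₁ · cos φ₂ · sin²(Δλ/2) = 0.194195.
c = 2·atan2(√a, √(1−a)) = 0.91270 rad → d = 6371·c ≈ 5814.83 km.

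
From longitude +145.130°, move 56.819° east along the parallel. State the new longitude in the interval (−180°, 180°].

Start at +145.130°; shift +56.819° → +201.949°.
+201.949° lies outside (−180°, 180°]; subtract 360° → -158.051°.

-158.051°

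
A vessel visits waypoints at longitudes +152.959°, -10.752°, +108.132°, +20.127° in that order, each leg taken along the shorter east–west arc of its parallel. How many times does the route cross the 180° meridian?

0

Leg 1: +152.959° → -10.752°, shortest Δλ = -163.711° (west) — does not cross 180°.
Leg 2: -10.752° → +108.132°, shortest Δλ = 118.884° (east) — does not cross 180°.
Leg 3: +108.132° → +20.127°, shortest Δλ = -88.005° (west) — does not cross 180°.
Total crossings: 0.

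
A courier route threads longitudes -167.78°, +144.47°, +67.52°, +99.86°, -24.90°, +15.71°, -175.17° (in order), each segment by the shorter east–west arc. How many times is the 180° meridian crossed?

Leg 1: -167.78° → +144.47°, shortest Δλ = -47.75° (west) — crosses 180°.
Leg 2: +144.47° → +67.52°, shortest Δλ = -76.95° (west) — does not cross 180°.
Leg 3: +67.52° → +99.86°, shortest Δλ = 32.34° (east) — does not cross 180°.
Leg 4: +99.86° → -24.90°, shortest Δλ = -124.76° (west) — does not cross 180°.
Leg 5: -24.90° → +15.71°, shortest Δλ = 40.61° (east) — does not cross 180°.
Leg 6: +15.71° → -175.17°, shortest Δλ = 169.12° (east) — crosses 180°.
Total crossings: 2.

2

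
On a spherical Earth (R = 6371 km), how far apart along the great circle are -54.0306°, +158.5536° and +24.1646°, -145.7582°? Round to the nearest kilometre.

Δλ = -145.7582 − 158.5536 = -304.3118°; wrapped into (−180°, 180°]: 55.6882°.
Δφ = 24.1646 − -54.0306 = 78.1952°.
a = sin²(Δφ/2) + cos φ₁ · cos φ₂ · sin²(Δλ/2) = 0.514615.
c = 2·atan2(√a, √(1−a)) = 1.60003 rad → d = 6371·c ≈ 10193.80 km.

10194 km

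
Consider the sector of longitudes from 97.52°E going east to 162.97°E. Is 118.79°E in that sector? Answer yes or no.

Band width going east from +97.52° to +162.97°: ((162.97 − 97.52) mod 360) = 65.45°.
Offset of +118.79° east of the west edge: ((118.79 − 97.52) mod 360) = 21.27°.
21.27° ≤ 65.45° ⇒ inside.

Yes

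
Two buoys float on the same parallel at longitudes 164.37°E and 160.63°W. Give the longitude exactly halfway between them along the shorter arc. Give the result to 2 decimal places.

Signed shortest Δλ from +164.37° to -160.63° is +35.00°.
Midpoint longitude = +164.37° + (+35.00°)/2 = +164.37° + 17.50° = +181.87°.
Normalise into (−180°, 180°]: -178.13°.
(The naïve average (+164.37 + -160.63)/2 = 1.87° is on the wrong side of the globe.)

178.13°W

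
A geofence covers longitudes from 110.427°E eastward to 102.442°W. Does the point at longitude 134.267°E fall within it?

Yes

Band width going east from +110.427° to -102.442°: ((-102.442 − 110.427) mod 360) = 147.131°.
Offset of +134.267° east of the west edge: ((134.267 − 110.427) mod 360) = 23.840°.
23.840° ≤ 147.131° ⇒ inside.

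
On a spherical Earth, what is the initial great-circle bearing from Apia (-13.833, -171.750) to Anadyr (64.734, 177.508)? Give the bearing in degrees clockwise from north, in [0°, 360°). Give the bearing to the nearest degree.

Δλ = 177.508 − -171.750 = 349.258°; wrapped into (−180°, 180°]: -10.742°.
θ = atan2( sin Δλ · cos φ₂ , cos φ₁ · sin φ₂ − sin φ₁ · cos φ₂ · cos Δλ )
  = atan2(-0.07955, 0.97837) = -4.649° → normalised to [0°, 360°): 355.351°.

355°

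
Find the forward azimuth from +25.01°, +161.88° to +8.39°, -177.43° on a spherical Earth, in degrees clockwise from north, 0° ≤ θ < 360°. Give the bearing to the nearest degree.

Δλ = -177.43 − 161.88 = -339.31°; wrapped into (−180°, 180°]: 20.69°.
θ = atan2( sin Δλ · cos φ₂ , cos φ₁ · sin φ₂ − sin φ₁ · cos φ₂ · cos Δλ )
  = atan2(0.34953, -0.25905) = 126.543° → normalised to [0°, 360°): 126.543°.

127°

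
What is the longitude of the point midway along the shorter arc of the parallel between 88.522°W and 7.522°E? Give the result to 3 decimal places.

Signed shortest Δλ from -88.522° to +7.522° is +96.044°.
Midpoint longitude = -88.522° + (+96.044°)/2 = -88.522° + 48.022° = -40.500°.

40.500°W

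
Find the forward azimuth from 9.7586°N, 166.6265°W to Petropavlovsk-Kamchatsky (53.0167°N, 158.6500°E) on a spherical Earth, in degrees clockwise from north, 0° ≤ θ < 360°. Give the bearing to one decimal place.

Δλ = 158.6500 − -166.6265 = 325.2765°; wrapped into (−180°, 180°]: -34.7235°.
θ = atan2( sin Δλ · cos φ₂ , cos φ₁ · sin φ₂ − sin φ₁ · cos φ₂ · cos Δλ )
  = atan2(-0.34267, 0.70345) = -25.972° → normalised to [0°, 360°): 334.028°.

334.0°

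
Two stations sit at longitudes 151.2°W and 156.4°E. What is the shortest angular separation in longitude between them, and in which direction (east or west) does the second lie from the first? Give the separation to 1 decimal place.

Raw difference: 156.4 − -151.2 = 307.6°.
Normalise into (−180°, 180°]: 307.6° − 360° = -52.4°.
Negative ⇒ the second point lies to the west; separation 52.4°.

52.4° west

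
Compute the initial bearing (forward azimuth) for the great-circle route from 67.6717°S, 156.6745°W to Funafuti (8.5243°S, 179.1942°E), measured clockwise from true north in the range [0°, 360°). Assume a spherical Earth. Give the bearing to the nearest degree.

Δλ = 179.1942 − -156.6745 = 335.8687°; wrapped into (−180°, 180°]: -24.1313°.
θ = atan2( sin Δλ · cos φ₂ , cos φ₁ · sin φ₂ − sin φ₁ · cos φ₂ · cos Δλ )
  = atan2(-0.40431, 0.77855) = -27.444° → normalised to [0°, 360°): 332.556°.

333°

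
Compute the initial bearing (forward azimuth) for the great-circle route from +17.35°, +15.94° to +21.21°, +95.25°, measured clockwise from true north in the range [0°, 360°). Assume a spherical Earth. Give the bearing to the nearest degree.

Δλ = 95.25 − 15.94 = 79.31°.
θ = atan2( sin Δλ · cos φ₂ , cos φ₁ · sin φ₂ − sin φ₁ · cos φ₂ · cos Δλ )
  = atan2(0.91608, 0.29376) = 72.221° → normalised to [0°, 360°): 72.221°.

72°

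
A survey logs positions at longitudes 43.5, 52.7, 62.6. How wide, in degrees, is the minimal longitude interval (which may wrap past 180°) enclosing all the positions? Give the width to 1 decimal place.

19.1°

Sort the longitudes: +43.5°, +52.7°, +62.6°.
Eastward gaps between consecutive values (wrapping around): 9.2°, 9.9°, 340.9°.
Largest gap = 340.9° ⇒ minimal covering band is its complement: 360° − 340.9° = 19.1°.
Band runs from +43.5° eastward to +62.6°.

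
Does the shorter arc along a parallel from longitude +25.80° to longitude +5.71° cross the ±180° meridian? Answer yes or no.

No

Signed shortest Δλ = ((5.71 − 25.80 + 180) mod 360) − 180 = -20.09°.
Going west by 20.09° from +25.80° reaches +5.71° without touching 180°.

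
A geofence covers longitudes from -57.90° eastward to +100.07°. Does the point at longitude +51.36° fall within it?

Band width going east from -57.90° to +100.07°: ((100.07 − -57.90) mod 360) = 157.97°.
Offset of +51.36° east of the west edge: ((51.36 − -57.90) mod 360) = 109.26°.
109.26° ≤ 157.97° ⇒ inside.

Yes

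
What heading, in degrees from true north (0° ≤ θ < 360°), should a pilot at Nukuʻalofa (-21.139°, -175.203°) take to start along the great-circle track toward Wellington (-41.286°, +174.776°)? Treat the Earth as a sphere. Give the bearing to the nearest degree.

201°

Δλ = 174.776 − -175.203 = 349.979°; wrapped into (−180°, 180°]: -10.021°.
θ = atan2( sin Δλ · cos φ₂ , cos φ₁ · sin φ₂ − sin φ₁ · cos φ₂ · cos Δλ )
  = atan2(-0.13075, -0.34856) = -159.438° → normalised to [0°, 360°): 200.562°.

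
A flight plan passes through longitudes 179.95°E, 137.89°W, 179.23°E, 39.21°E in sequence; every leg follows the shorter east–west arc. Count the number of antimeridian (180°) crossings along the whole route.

Leg 1: +179.95° → -137.89°, shortest Δλ = 42.16° (east) — crosses 180°.
Leg 2: -137.89° → +179.23°, shortest Δλ = -42.88° (west) — crosses 180°.
Leg 3: +179.23° → +39.21°, shortest Δλ = -140.02° (west) — does not cross 180°.
Total crossings: 2.

2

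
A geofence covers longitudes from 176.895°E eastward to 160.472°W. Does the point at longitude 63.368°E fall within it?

Band width going east from +176.895° to -160.472°: ((-160.472 − 176.895) mod 360) = 22.633°.
Offset of +63.368° east of the west edge: ((63.368 − 176.895) mod 360) = 246.473°.
246.473° > 22.633° ⇒ outside.

No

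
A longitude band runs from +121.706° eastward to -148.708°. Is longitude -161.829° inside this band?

Yes

Band width going east from +121.706° to -148.708°: ((-148.708 − 121.706) mod 360) = 89.586°.
Offset of -161.829° east of the west edge: ((-161.829 − 121.706) mod 360) = 76.465°.
76.465° ≤ 89.586° ⇒ inside.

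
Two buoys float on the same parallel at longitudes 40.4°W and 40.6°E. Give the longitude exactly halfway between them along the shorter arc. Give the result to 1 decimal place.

Signed shortest Δλ from -40.4° to +40.6° is +81.0°.
Midpoint longitude = -40.4° + (+81.0°)/2 = -40.4° + 40.5° = +0.1°.

0.1°E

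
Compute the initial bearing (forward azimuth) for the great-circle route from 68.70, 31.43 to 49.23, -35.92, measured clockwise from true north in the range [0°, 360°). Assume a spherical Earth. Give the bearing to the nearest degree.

Δλ = -35.92 − 31.43 = -67.35°.
θ = atan2( sin Δλ · cos φ₂ , cos φ₁ · sin φ₂ − sin φ₁ · cos φ₂ · cos Δλ )
  = atan2(-0.60266, 0.04080) = -86.127° → normalised to [0°, 360°): 273.873°.

274°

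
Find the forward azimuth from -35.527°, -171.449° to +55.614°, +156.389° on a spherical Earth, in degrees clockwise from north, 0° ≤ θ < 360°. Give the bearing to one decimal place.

342.4°

Δλ = 156.389 − -171.449 = 327.838°; wrapped into (−180°, 180°]: -32.162°.
θ = atan2( sin Δλ · cos φ₂ , cos φ₁ · sin φ₂ − sin φ₁ · cos φ₂ · cos Δλ )
  = atan2(-0.30063, 0.94944) = -17.570° → normalised to [0°, 360°): 342.430°.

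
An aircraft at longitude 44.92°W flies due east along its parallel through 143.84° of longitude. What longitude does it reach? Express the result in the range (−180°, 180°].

98.92°E

Start at -44.92°; shift +143.84° → +98.92°.
+98.92° already lies in (−180°, 180°].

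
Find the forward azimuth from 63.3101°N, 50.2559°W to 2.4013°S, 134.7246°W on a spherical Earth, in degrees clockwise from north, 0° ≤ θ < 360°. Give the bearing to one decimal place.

Δλ = -134.7246 − -50.2559 = -84.4687°.
θ = atan2( sin Δλ · cos φ₂ , cos φ₁ · sin φ₂ − sin φ₁ · cos φ₂ · cos Δλ )
  = atan2(-0.99447, -0.10486) = -96.019° → normalised to [0°, 360°): 263.981°.

264.0°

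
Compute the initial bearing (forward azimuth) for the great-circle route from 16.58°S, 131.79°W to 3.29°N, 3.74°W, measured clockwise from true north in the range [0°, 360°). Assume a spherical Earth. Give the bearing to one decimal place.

Δλ = -3.74 − -131.79 = 128.05°.
θ = atan2( sin Δλ · cos φ₂ , cos φ₁ · sin φ₂ − sin φ₁ · cos φ₂ · cos Δλ )
  = atan2(0.78618, -0.12058) = 98.720° → normalised to [0°, 360°): 98.720°.

98.7°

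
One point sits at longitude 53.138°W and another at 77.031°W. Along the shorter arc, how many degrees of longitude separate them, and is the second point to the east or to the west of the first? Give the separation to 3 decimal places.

23.893° west

Raw difference: -77.031 − -53.138 = -23.893°.
Normalise into (−180°, 180°]: -23.893° stays -23.893°.
Negative ⇒ the second point lies to the west; separation 23.893°.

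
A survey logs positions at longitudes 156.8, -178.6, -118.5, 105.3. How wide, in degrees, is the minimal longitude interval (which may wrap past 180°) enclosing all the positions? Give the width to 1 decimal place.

136.2°

Sort the longitudes: -178.6°, -118.5°, +105.3°, +156.8°.
Eastward gaps between consecutive values (wrapping around): 60.1°, 223.8°, 51.5°, 24.6°.
Largest gap = 223.8° ⇒ minimal covering band is its complement: 360° − 223.8° = 136.2°.
Band runs from +105.3° eastward to -118.5°, crossing the antimeridian.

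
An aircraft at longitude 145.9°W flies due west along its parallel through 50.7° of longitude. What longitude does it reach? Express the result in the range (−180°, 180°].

Start at -145.9°; shift −50.7° → -196.6°.
-196.6° lies outside (−180°, 180°]; add 360° → +163.4°.

163.4°E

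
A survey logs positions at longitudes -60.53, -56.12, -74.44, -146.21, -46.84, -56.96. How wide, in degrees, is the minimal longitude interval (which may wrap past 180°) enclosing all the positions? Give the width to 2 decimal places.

Sort the longitudes: -146.21°, -74.44°, -60.53°, -56.96°, -56.12°, -46.84°.
Eastward gaps between consecutive values (wrapping around): 71.77°, 13.91°, 3.57°, 0.84°, 9.28°, 260.63°.
Largest gap = 260.63° ⇒ minimal covering band is its complement: 360° − 260.63° = 99.37°.
Band runs from -146.21° eastward to -46.84°.

99.37°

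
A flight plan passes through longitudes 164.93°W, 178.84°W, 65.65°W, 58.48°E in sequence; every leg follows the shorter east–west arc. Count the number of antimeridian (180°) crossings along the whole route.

0

Leg 1: -164.93° → -178.84°, shortest Δλ = -13.91° (west) — does not cross 180°.
Leg 2: -178.84° → -65.65°, shortest Δλ = 113.19° (east) — does not cross 180°.
Leg 3: -65.65° → +58.48°, shortest Δλ = 124.13° (east) — does not cross 180°.
Total crossings: 0.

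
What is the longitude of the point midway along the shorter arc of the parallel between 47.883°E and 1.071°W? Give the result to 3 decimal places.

23.406°E

Signed shortest Δλ from +47.883° to -1.071° is -48.954°.
Midpoint longitude = +47.883° + (-48.954°)/2 = +47.883° − 24.477° = +23.406°.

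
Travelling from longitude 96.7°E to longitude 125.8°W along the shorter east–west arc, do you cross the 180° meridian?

Naïve |-125.8 − 96.7| = 222.5° > 180°, so the shorter arc goes the other way round — across 180°.
Signed shortest Δλ = ((-125.8 − 96.7 + 180) mod 360) − 180 = 137.5°.
Going east by 137.5° from +96.7° passes through 180° before reaching -125.8°.

Yes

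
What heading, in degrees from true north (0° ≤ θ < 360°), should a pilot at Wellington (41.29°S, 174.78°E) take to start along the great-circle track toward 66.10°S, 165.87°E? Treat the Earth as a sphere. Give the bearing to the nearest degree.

Δλ = 165.87 − 174.78 = -8.91°.
θ = atan2( sin Δλ · cos φ₂ , cos φ₁ · sin φ₂ − sin φ₁ · cos φ₂ · cos Δλ )
  = atan2(-0.06275, -0.42284) = -171.559° → normalised to [0°, 360°): 188.441°.

188°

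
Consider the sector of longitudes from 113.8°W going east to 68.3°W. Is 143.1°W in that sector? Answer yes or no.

No

Band width going east from -113.8° to -68.3°: ((-68.3 − -113.8) mod 360) = 45.5°.
Offset of -143.1° east of the west edge: ((-143.1 − -113.8) mod 360) = 330.7°.
330.7° > 45.5° ⇒ outside.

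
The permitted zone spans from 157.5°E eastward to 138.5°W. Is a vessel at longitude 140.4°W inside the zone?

Yes

Band width going east from +157.5° to -138.5°: ((-138.5 − 157.5) mod 360) = 64.0°.
Offset of -140.4° east of the west edge: ((-140.4 − 157.5) mod 360) = 62.1°.
62.1° ≤ 64.0° ⇒ inside.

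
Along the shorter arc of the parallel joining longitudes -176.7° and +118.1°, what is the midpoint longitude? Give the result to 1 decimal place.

Signed shortest Δλ from -176.7° to +118.1° is -65.2°.
Midpoint longitude = -176.7° + (-65.2°)/2 = -176.7° − 32.6° = -209.3°.
Normalise into (−180°, 180°]: +150.7°.
(The naïve average (-176.7 + +118.1)/2 = -29.3° is on the wrong side of the globe.)

+150.7°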